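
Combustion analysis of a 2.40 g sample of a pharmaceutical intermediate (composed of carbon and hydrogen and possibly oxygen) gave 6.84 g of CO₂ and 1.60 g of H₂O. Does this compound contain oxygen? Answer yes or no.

mol C = 6.84 g CO₂ ÷ 44.009 g/mol = 0.1554 mol
mol H = 2 × 1.60 g H₂O ÷ 18.015 g/mol = 0.1776 mol
C and H account for only 2.046 g of the 2.40 g sample; the remaining 0.3542 g must be oxygen.

yes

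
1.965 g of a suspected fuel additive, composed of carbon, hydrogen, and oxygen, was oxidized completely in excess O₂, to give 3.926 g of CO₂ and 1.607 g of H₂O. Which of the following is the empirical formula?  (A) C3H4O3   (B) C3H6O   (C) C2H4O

(C) C2H4O

mol C = 3.926 g CO₂ ÷ 44.009 g/mol = 0.089209 mol
mol H = 2 × 1.607 g H₂O ÷ 18.015 g/mol = 0.17841 mol
mass O = 1.965 − (1.0715 + 0.17983) = 0.71368 g → mol O = 0.71368 ÷ 15.999 = 0.044608 mol
Divide by the smallest (0.044608 mol): C 2.000, H 3.999, O 1.000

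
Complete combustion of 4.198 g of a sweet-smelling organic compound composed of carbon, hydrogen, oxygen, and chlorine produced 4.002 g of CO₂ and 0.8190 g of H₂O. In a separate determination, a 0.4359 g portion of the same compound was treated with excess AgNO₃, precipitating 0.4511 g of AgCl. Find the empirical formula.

C3H3ClO4

mol C = 4.002 g CO₂ ÷ 44.009 g/mol = 0.090936 mol
mol H = 2 × 0.8190 g H₂O ÷ 18.015 g/mol = 0.090924 mol
From the AgCl data: mol Cl per gram of compound = (0.4511 ÷ 143.318) ÷ 0.4359 = 0.0072208 mol/g, so in the 4.198 g combustion sample mol Cl = 0.030313 mol
mass O = 4.198 − (1.0922 + 0.091652 + 1.0746) = 1.9395 g → mol O = 1.9395 ÷ 15.999 = 0.12123 mol
Divide by the smallest (0.030313 mol): C 3.000, H 3.000, Cl 1.000, O 3.999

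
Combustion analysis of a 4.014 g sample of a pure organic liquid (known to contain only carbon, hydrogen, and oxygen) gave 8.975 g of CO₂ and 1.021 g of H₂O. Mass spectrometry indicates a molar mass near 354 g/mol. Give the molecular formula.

C18H10O8

mol C = 8.975 g CO₂ ÷ 44.009 g/mol = 0.20394 mol
mol H = 2 × 1.021 g H₂O ÷ 18.015 g/mol = 0.11335 mol
mass O = 4.014 − (2.4495 + 0.11426) = 1.4503 g → mol O = 1.4503 ÷ 15.999 = 0.090648 mol
Divide by the smallest (0.090648 mol): C 2.250, H 1.250, O 1.000
Multiplying each by 4 gives whole numbers: C 9.00, H 5.00, O 4.00
Empirical formula: C9H5O4
Empirical-formula mass = 177.13 g/mol; 354 ÷ 177.13 ≈ 2, so the molecular formula is C18H10O8.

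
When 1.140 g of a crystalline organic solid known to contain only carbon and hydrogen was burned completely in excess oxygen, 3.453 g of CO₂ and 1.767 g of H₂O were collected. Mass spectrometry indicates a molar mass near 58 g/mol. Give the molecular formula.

mol C = 3.453 g CO₂ ÷ 44.009 g/mol = 0.078461 mol
mol H = 2 × 1.767 g H₂O ÷ 18.015 g/mol = 0.19617 mol
Divide by the smallest (0.078461 mol): C 1.000, H 2.500
Multiplying each by 2 gives whole numbers: C 2.00, H 5.00
Empirical formula: C2H5
Empirical-formula mass = 29.06 g/mol; 58 ÷ 29.06 ≈ 2, so the molecular formula is C4H10.

C4H10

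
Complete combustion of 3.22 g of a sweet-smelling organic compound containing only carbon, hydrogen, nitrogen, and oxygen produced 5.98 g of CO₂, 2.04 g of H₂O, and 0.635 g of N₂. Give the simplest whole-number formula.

mol C = 5.98 g CO₂ ÷ 44.009 g/mol = 0.1359 mol
mol H = 2 × 2.04 g H₂O ÷ 18.015 g/mol = 0.2265 mol
mol N = 2 × 0.635 g N₂ ÷ 28.014 g/mol = 0.04533 mol
mass O = 3.22 − (1.632 + 0.2283 + 0.6350) = 0.7246 g → mol O = 0.7246 ÷ 15.999 = 0.04529 mol
Divide by the smallest (0.04529 mol): C 3.000, H 5.000, N 1.001, O 1.000

C3H5NO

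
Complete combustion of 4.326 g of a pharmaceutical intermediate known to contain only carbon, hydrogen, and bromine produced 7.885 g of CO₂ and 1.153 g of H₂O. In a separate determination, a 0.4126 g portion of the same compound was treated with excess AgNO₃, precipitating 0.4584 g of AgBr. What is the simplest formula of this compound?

mol C = 7.885 g CO₂ ÷ 44.009 g/mol = 0.17917 mol
mol H = 2 × 1.153 g H₂O ÷ 18.015 g/mol = 0.12800 mol
From the AgBr data: mol Br per gram of compound = (0.4584 ÷ 187.772) ÷ 0.4126 = 0.0059168 mol/g, so in the 4.326 g combustion sample mol Br = 0.025596 mol
Divide by the smallest (0.025596 mol): C 7.000, H 5.001, Br 1.000

C7H5Br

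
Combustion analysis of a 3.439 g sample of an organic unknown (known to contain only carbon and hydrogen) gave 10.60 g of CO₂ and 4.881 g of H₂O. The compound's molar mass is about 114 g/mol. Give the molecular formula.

C8H18

mol C = 10.60 g CO₂ ÷ 44.009 g/mol = 0.24086 mol
mol H = 2 × 4.881 g H₂O ÷ 18.015 g/mol = 0.54188 mol
Divide by the smallest (0.24086 mol): C 1.000, H 2.250
Multiplying each by 4 gives whole numbers: C 4.00, H 9.00
Empirical formula: C4H9
Empirical-formula mass = 57.12 g/mol; 114 ÷ 57.12 ≈ 2, so the molecular formula is C8H18.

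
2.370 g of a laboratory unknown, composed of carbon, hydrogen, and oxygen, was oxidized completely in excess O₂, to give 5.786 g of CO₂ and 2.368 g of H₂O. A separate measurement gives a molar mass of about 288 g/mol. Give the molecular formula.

mol C = 5.786 g CO₂ ÷ 44.009 g/mol = 0.13147 mol
mol H = 2 × 2.368 g H₂O ÷ 18.015 g/mol = 0.26289 mol
mass O = 2.370 − (1.5791 + 0.26500) = 0.52588 g → mol O = 0.52588 ÷ 15.999 = 0.032870 mol
Divide by the smallest (0.032870 mol): C 4.000, H 7.998, O 1.000
Empirical formula: C4H8O
Empirical-formula mass = 72.11 g/mol; 288 ÷ 72.11 ≈ 4, so the molecular formula is C16H32O4.

C16H32O4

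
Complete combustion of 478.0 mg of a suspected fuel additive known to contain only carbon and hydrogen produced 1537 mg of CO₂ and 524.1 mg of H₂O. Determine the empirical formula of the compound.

C3H5

mol C = 1.537 g CO₂ ÷ 44.009 g/mol = 0.034925 mol
mol H = 2 × 0.5241 g H₂O ÷ 18.015 g/mol = 0.058185 mol
Divide by the smallest (0.034925 mol): C 1.000, H 1.666
Multiplying each by 3 gives whole numbers: C 3.00, H 5.00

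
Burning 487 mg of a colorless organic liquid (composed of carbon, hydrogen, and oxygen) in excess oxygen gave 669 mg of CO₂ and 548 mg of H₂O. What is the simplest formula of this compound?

CH4O

mol C = 0.669 g CO₂ ÷ 44.009 g/mol = 0.01520 mol
mol H = 2 × 0.548 g H₂O ÷ 18.015 g/mol = 0.06084 mol
mass O = 0.487 − (0.1826 + 0.06132) = 0.2431 g → mol O = 0.2431 ÷ 15.999 = 0.01519 mol
Divide by the smallest (0.01519 mol): C 1.000, H 4.004, O 1.000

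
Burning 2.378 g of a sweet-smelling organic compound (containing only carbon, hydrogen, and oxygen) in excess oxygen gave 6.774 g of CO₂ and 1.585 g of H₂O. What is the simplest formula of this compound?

mol C = 6.774 g CO₂ ÷ 44.009 g/mol = 0.15392 mol
mol H = 2 × 1.585 g H₂O ÷ 18.015 g/mol = 0.17596 mol
mass O = 2.378 − (1.8488 + 0.17737) = 0.35186 g → mol O = 0.35186 ÷ 15.999 = 0.021992 mol
Divide by the smallest (0.021992 mol): C 6.999, H 8.001, O 1.000

C7H8O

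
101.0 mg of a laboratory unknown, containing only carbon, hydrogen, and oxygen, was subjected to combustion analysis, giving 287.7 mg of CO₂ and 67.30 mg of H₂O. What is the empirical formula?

C7H8O

mol C = 0.2877 g CO₂ ÷ 44.009 g/mol = 0.0065373 mol
mol H = 2 × 0.06730 g H₂O ÷ 18.015 g/mol = 0.0074716 mol
mass O = 0.1010 − (0.078520 + 0.0075313) = 0.014949 g → mol O = 0.014949 ÷ 15.999 = 0.00093438 mol
Divide by the smallest (0.00093438 mol): C 6.996, H 7.996, O 1.000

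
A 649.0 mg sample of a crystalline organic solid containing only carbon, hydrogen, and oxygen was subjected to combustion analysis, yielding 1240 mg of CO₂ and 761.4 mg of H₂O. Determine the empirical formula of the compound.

mol C = 1.240 g CO₂ ÷ 44.009 g/mol = 0.028176 mol
mol H = 2 × 0.7614 g H₂O ÷ 18.015 g/mol = 0.084530 mol
mass O = 0.6490 − (0.33842 + 0.085206) = 0.22537 g → mol O = 0.22537 ÷ 15.999 = 0.014087 mol
Divide by the smallest (0.014087 mol): C 2.000, H 6.001, O 1.000

C2H6O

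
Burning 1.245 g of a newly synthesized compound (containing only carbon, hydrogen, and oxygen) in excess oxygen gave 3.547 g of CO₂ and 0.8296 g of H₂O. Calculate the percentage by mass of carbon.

mol C = 3.547 g CO₂ ÷ 44.009 g/mol = 0.080597 mol
mol H = 2 × 0.8296 g H₂O ÷ 18.015 g/mol = 0.092101 mol
mass O = 1.245 − (0.96805 + 0.092838) = 0.18411 g → mol O = 0.18411 ÷ 15.999 = 0.011508 mol
mass % C = 0.96805 g ÷ 1.245 g × 100%

77.76%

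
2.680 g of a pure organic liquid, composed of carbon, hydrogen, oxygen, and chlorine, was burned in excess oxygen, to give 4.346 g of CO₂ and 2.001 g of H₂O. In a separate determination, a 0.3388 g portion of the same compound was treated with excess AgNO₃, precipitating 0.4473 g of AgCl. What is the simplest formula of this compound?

C4H9ClO

mol C = 4.346 g CO₂ ÷ 44.009 g/mol = 0.098753 mol
mol H = 2 × 2.001 g H₂O ÷ 18.015 g/mol = 0.22215 mol
From the AgCl data: mol Cl per gram of compound = (0.4473 ÷ 143.318) ÷ 0.3388 = 0.0092120 mol/g, so in the 2.680 g combustion sample mol Cl = 0.024688 mol
mass O = 2.680 − (1.1861 + 0.22393 + 0.87520) = 0.39476 g → mol O = 0.39476 ÷ 15.999 = 0.024674 mol
Divide by the smallest (0.024674 mol): C 4.002, H 9.003, Cl 1.001, O 1.000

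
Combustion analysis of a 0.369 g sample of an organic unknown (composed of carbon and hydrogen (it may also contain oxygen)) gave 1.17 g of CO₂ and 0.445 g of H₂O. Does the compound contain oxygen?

mol C = 1.17 g CO₂ ÷ 44.009 g/mol = 0.02659 mol
mol H = 2 × 0.445 g H₂O ÷ 18.015 g/mol = 0.04940 mol
C and H together account for 0.3691 g — essentially the entire 0.369 g sample — so the compound contains no oxygen.

no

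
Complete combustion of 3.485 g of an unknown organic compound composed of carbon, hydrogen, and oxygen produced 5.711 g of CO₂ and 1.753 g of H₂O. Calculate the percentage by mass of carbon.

44.72%

mol C = 5.711 g CO₂ ÷ 44.009 g/mol = 0.12977 mol
mol H = 2 × 1.753 g H₂O ÷ 18.015 g/mol = 0.19462 mol
mass O = 3.485 − (1.5587 + 0.19617) = 1.7302 g → mol O = 1.7302 ÷ 15.999 = 0.10814 mol
mass % C = 1.5587 g ÷ 3.485 g × 100%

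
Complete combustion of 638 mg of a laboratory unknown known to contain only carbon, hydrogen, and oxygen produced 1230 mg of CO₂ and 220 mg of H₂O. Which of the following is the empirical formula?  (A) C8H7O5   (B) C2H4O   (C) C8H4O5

mol C = 1.23 g CO₂ ÷ 44.009 g/mol = 0.02795 mol
mol H = 2 × 0.220 g H₂O ÷ 18.015 g/mol = 0.02442 mol
mass O = 0.638 − (0.3357 + 0.02462) = 0.2777 g → mol O = 0.2777 ÷ 15.999 = 0.01736 mol
Divide by the smallest (0.01736 mol): C 1.610, H 1.407, O 1.000
Multiplying each by 5 gives whole numbers: C 8.05, H 7.04, O 5.00

(A) C8H7O5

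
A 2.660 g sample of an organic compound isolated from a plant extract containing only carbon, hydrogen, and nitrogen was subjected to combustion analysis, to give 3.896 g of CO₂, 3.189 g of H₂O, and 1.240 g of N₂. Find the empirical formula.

CH4N

mol C = 3.896 g CO₂ ÷ 44.009 g/mol = 0.088527 mol
mol H = 2 × 3.189 g H₂O ÷ 18.015 g/mol = 0.35404 mol
mol N = 2 × 1.240 g N₂ ÷ 28.014 g/mol = 0.088527 mol
Divide by the smallest (0.088527 mol): C 1.000, H 3.999, N 1.000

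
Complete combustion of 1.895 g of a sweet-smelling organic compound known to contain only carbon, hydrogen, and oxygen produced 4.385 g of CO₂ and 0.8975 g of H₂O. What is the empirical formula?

C8H8O3

mol C = 4.385 g CO₂ ÷ 44.009 g/mol = 0.099639 mol
mol H = 2 × 0.8975 g H₂O ÷ 18.015 g/mol = 0.099639 mol
mass O = 1.895 − (1.1968 + 0.10044) = 0.59780 g → mol O = 0.59780 ÷ 15.999 = 0.037365 mol
Divide by the smallest (0.037365 mol): C 2.667, H 2.667, O 1.000
Multiplying each by 3 gives whole numbers: C 8.00, H 8.00, O 3.00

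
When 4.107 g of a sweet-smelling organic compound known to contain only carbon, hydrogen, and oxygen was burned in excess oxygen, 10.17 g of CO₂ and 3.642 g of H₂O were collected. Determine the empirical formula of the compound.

C4H7O

mol C = 10.17 g CO₂ ÷ 44.009 g/mol = 0.23109 mol
mol H = 2 × 3.642 g H₂O ÷ 18.015 g/mol = 0.40433 mol
mass O = 4.107 − (2.7756 + 0.40756) = 0.92382 g → mol O = 0.92382 ÷ 15.999 = 0.057743 mol
Divide by the smallest (0.057743 mol): C 4.002, H 7.002, O 1.000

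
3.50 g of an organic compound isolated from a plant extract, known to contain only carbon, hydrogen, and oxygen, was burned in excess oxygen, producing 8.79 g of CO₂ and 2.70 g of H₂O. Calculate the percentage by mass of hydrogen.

mol C = 8.79 g CO₂ ÷ 44.009 g/mol = 0.1997 mol
mol H = 2 × 2.70 g H₂O ÷ 18.015 g/mol = 0.2998 mol
mass O = 3.50 − (2.399 + 0.3021) = 0.7989 g → mol O = 0.7989 ÷ 15.999 = 0.04993 mol
mass % H = 0.3021 g ÷ 3.50 g × 100%

8.6%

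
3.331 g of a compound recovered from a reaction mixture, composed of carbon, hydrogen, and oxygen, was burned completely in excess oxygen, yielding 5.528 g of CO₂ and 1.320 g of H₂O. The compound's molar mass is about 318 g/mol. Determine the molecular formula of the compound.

mol C = 5.528 g CO₂ ÷ 44.009 g/mol = 0.12561 mol
mol H = 2 × 1.320 g H₂O ÷ 18.015 g/mol = 0.14654 mol
mass O = 3.331 − (1.5087 + 0.14772) = 1.6746 g → mol O = 1.6746 ÷ 15.999 = 0.10467 mol
Divide by the smallest (0.10467 mol): C 1.200, H 1.400, O 1.000
Multiplying each by 5 gives whole numbers: C 6.00, H 7.00, O 5.00
Empirical formula: C6H7O5
Empirical-formula mass = 159.12 g/mol; 318 ÷ 159.12 ≈ 2, so the molecular formula is C12H14O10.

C12H14O10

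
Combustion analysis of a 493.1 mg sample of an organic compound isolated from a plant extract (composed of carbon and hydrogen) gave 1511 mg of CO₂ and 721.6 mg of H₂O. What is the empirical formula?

C3H7

mol C = 1.511 g CO₂ ÷ 44.009 g/mol = 0.034334 mol
mol H = 2 × 0.7216 g H₂O ÷ 18.015 g/mol = 0.080111 mol
Divide by the smallest (0.034334 mol): C 1.000, H 2.333
Multiplying each by 3 gives whole numbers: C 3.00, H 7.00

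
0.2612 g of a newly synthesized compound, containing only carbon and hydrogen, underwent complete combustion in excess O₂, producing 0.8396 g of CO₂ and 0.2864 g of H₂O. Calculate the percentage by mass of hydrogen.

12.27%

mol C = 0.8396 g CO₂ ÷ 44.009 g/mol = 0.019078 mol
mol H = 2 × 0.2864 g H₂O ÷ 18.015 g/mol = 0.031796 mol
mass % H = 0.032050 g ÷ 0.2612 g × 100%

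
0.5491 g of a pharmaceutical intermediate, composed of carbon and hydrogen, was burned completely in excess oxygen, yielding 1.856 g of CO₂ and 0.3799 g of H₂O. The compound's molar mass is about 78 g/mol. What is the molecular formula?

mol C = 1.856 g CO₂ ÷ 44.009 g/mol = 0.042173 mol
mol H = 2 × 0.3799 g H₂O ÷ 18.015 g/mol = 0.042176 mol
Divide by the smallest (0.042173 mol): C 1.000, H 1.000
Empirical formula: CH
Empirical-formula mass = 13.02 g/mol; 78 ÷ 13.02 ≈ 6, so the molecular formula is C6H6.

C6H6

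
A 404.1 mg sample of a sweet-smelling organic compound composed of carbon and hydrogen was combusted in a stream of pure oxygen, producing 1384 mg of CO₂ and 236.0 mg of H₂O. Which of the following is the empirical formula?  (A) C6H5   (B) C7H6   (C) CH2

(A) C6H5

mol C = 1.384 g CO₂ ÷ 44.009 g/mol = 0.031448 mol
mol H = 2 × 0.2360 g H₂O ÷ 18.015 g/mol = 0.026200 mol
Divide by the smallest (0.026200 mol): C 1.200, H 1.000
Multiplying each by 5 gives whole numbers: C 6.00, H 5.00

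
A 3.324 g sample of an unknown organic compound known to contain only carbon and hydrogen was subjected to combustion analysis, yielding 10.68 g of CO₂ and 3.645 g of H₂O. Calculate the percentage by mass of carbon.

mol C = 10.68 g CO₂ ÷ 44.009 g/mol = 0.24268 mol
mol H = 2 × 3.645 g H₂O ÷ 18.015 g/mol = 0.40466 mol
mass % C = 2.9148 g ÷ 3.324 g × 100%

87.69%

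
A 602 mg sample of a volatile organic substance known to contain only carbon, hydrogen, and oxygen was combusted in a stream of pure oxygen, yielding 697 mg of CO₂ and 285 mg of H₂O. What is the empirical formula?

C2H4O3

mol C = 0.697 g CO₂ ÷ 44.009 g/mol = 0.01584 mol
mol H = 2 × 0.285 g H₂O ÷ 18.015 g/mol = 0.03164 mol
mass O = 0.602 − (0.1902 + 0.03189) = 0.3799 g → mol O = 0.3799 ÷ 15.999 = 0.02374 mol
Divide by the smallest (0.01584 mol): C 1.000, H 1.998, O 1.499
Multiplying each by 2 gives whole numbers: C 2.00, H 4.00, O 3.00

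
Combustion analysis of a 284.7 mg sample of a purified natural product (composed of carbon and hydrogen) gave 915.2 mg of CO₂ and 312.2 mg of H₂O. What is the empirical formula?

mol C = 0.9152 g CO₂ ÷ 44.009 g/mol = 0.020796 mol
mol H = 2 × 0.3122 g H₂O ÷ 18.015 g/mol = 0.034660 mol
Divide by the smallest (0.020796 mol): C 1.000, H 1.667
Multiplying each by 3 gives whole numbers: C 3.00, H 5.00

C3H5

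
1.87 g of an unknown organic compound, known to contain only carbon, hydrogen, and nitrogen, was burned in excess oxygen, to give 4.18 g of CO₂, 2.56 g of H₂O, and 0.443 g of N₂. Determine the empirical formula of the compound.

C3H9N

mol C = 4.18 g CO₂ ÷ 44.009 g/mol = 0.09498 mol
mol H = 2 × 2.56 g H₂O ÷ 18.015 g/mol = 0.2842 mol
mol N = 2 × 0.443 g N₂ ÷ 28.014 g/mol = 0.03163 mol
Divide by the smallest (0.03163 mol): C 3.003, H 8.986, N 1.000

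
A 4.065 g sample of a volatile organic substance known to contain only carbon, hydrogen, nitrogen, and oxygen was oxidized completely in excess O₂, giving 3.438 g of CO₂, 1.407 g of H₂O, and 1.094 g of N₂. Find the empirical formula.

mol C = 3.438 g CO₂ ÷ 44.009 g/mol = 0.078120 mol
mol H = 2 × 1.407 g H₂O ÷ 18.015 g/mol = 0.15620 mol
mol N = 2 × 1.094 g N₂ ÷ 28.014 g/mol = 0.078104 mol
mass O = 4.065 − (0.93830 + 0.15745 + 1.0940) = 1.8752 g → mol O = 1.8752 ÷ 15.999 = 0.11721 mol
Divide by the smallest (0.078104 mol): C 1.000, H 2.000, N 1.000, O 1.501
Multiplying each by 2 gives whole numbers: C 2.00, H 4.00, N 2.00, O 3.00

C2H4N2O3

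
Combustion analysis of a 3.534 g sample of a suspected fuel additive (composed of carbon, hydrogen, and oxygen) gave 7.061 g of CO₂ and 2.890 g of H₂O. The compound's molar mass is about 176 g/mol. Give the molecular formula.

mol C = 7.061 g CO₂ ÷ 44.009 g/mol = 0.16044 mol
mol H = 2 × 2.890 g H₂O ÷ 18.015 g/mol = 0.32084 mol
mass O = 3.534 − (1.9271 + 0.32341) = 1.2835 g → mol O = 1.2835 ÷ 15.999 = 0.080223 mol
Divide by the smallest (0.080223 mol): C 2.000, H 3.999, O 1.000
Empirical formula: C2H4O
Empirical-formula mass = 44.05 g/mol; 176 ÷ 44.05 ≈ 4, so the molecular formula is C8H16O4.

C8H16O4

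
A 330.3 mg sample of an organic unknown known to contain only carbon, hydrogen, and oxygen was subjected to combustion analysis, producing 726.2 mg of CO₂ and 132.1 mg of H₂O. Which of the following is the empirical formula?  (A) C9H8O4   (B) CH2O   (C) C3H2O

(A) C9H8O4

mol C = 0.7262 g CO₂ ÷ 44.009 g/mol = 0.016501 mol
mol H = 2 × 0.1321 g H₂O ÷ 18.015 g/mol = 0.014666 mol
mass O = 0.3303 − (0.19820 + 0.014783) = 0.11732 g → mol O = 0.11732 ÷ 15.999 = 0.0073331 mol
Divide by the smallest (0.0073331 mol): C 2.250, H 2.000, O 1.000
Multiplying each by 4 gives whole numbers: C 9.00, H 8.00, O 4.00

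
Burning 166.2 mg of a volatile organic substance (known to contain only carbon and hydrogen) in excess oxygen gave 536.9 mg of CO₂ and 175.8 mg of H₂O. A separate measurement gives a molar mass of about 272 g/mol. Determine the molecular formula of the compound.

C20H32

mol C = 0.5369 g CO₂ ÷ 44.009 g/mol = 0.012200 mol
mol H = 2 × 0.1758 g H₂O ÷ 18.015 g/mol = 0.019517 mol
Divide by the smallest (0.012200 mol): C 1.000, H 1.600
Multiplying each by 5 gives whole numbers: C 5.00, H 8.00
Empirical formula: C5H8
Empirical-formula mass = 68.12 g/mol; 272 ÷ 68.12 ≈ 4, so the molecular formula is C20H32.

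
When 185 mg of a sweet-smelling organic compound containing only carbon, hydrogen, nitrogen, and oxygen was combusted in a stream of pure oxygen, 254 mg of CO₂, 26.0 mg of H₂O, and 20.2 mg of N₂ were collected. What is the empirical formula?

C4H2NO4

mol C = 0.254 g CO₂ ÷ 44.009 g/mol = 0.005772 mol
mol H = 2 × 0.0260 g H₂O ÷ 18.015 g/mol = 0.002886 mol
mol N = 2 × 0.0202 g N₂ ÷ 28.014 g/mol = 0.001442 mol
mass O = 0.185 − (0.06932 + 0.002910 + 0.02020) = 0.09257 g → mol O = 0.09257 ÷ 15.999 = 0.005786 mol
Divide by the smallest (0.001442 mol): C 4.002, H 2.002, N 1.000, O 4.012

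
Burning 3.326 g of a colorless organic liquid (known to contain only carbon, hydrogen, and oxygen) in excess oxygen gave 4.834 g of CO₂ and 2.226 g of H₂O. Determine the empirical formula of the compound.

mol C = 4.834 g CO₂ ÷ 44.009 g/mol = 0.10984 mol
mol H = 2 × 2.226 g H₂O ÷ 18.015 g/mol = 0.24713 mol
mass O = 3.326 − (1.3193 + 0.24910) = 1.7576 g → mol O = 1.7576 ÷ 15.999 = 0.10986 mol
Divide by the smallest (0.10984 mol): C 1.000, H 2.250, O 1.000
Multiplying each by 4 gives whole numbers: C 4.00, H 9.00, O 4.00

C4H9O4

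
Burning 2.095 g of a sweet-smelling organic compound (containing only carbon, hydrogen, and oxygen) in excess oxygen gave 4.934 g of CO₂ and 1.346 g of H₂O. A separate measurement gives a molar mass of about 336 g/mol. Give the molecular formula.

mol C = 4.934 g CO₂ ÷ 44.009 g/mol = 0.11211 mol
mol H = 2 × 1.346 g H₂O ÷ 18.015 g/mol = 0.14943 mol
mass O = 2.095 − (1.3466 + 0.15063) = 0.59778 g → mol O = 0.59778 ÷ 15.999 = 0.037364 mol
Divide by the smallest (0.037364 mol): C 3.001, H 3.999, O 1.000
Empirical formula: C3H4O
Empirical-formula mass = 56.06 g/mol; 336 ÷ 56.06 ≈ 6, so the molecular formula is C18H24O6.

C18H24O6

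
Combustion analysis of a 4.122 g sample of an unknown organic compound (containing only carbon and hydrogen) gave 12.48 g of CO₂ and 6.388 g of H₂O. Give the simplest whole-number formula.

C2H5

mol C = 12.48 g CO₂ ÷ 44.009 g/mol = 0.28358 mol
mol H = 2 × 6.388 g H₂O ÷ 18.015 g/mol = 0.70919 mol
Divide by the smallest (0.28358 mol): C 1.000, H 2.501
Multiplying each by 2 gives whole numbers: C 2.00, H 5.00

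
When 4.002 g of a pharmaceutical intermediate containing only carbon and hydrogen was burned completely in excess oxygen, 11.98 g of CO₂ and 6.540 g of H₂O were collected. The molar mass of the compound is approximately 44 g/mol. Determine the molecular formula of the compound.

C3H8

mol C = 11.98 g CO₂ ÷ 44.009 g/mol = 0.27222 mol
mol H = 2 × 6.540 g H₂O ÷ 18.015 g/mol = 0.72606 mol
Divide by the smallest (0.27222 mol): C 1.000, H 2.667
Multiplying each by 3 gives whole numbers: C 3.00, H 8.00
Empirical formula: C3H8
Empirical-formula mass = 44.10 g/mol; 44 ÷ 44.10 ≈ 1, so the molecular formula is C3H8.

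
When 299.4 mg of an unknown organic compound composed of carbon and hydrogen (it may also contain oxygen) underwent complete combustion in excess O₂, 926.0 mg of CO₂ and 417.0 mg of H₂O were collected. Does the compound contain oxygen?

mol C = 0.9260 g CO₂ ÷ 44.009 g/mol = 0.021041 mol
mol H = 2 × 0.4170 g H₂O ÷ 18.015 g/mol = 0.046295 mol
C and H together account for 0.29939 g — essentially the entire 0.2994 g sample — so the compound contains no oxygen.

no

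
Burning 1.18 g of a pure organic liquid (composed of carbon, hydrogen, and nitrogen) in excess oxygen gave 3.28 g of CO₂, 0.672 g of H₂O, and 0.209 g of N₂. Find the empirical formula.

C5H5N

mol C = 3.28 g CO₂ ÷ 44.009 g/mol = 0.07453 mol
mol H = 2 × 0.672 g H₂O ÷ 18.015 g/mol = 0.07460 mol
mol N = 2 × 0.209 g N₂ ÷ 28.014 g/mol = 0.01492 mol
Divide by the smallest (0.01492 mol): C 4.995, H 5.000, N 1.000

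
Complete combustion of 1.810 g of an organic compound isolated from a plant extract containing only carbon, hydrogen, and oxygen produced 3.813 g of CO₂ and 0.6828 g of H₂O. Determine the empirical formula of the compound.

C8H7O4

mol C = 3.813 g CO₂ ÷ 44.009 g/mol = 0.086641 mol
mol H = 2 × 0.6828 g H₂O ÷ 18.015 g/mol = 0.075803 mol
mass O = 1.810 − (1.0406 + 0.076410) = 0.69294 g → mol O = 0.69294 ÷ 15.999 = 0.043311 mol
Divide by the smallest (0.043311 mol): C 2.000, H 1.750, O 1.000
Multiplying each by 4 gives whole numbers: C 8.00, H 7.00, O 4.00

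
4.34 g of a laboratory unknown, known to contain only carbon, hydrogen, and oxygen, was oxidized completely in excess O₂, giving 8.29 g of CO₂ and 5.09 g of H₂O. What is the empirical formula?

mol C = 8.29 g CO₂ ÷ 44.009 g/mol = 0.1884 mol
mol H = 2 × 5.09 g H₂O ÷ 18.015 g/mol = 0.5651 mol
mass O = 4.34 − (2.263 + 0.5696) = 1.508 g → mol O = 1.508 ÷ 15.999 = 0.09425 mol
Divide by the smallest (0.09425 mol): C 1.999, H 5.996, O 1.000

C2H6O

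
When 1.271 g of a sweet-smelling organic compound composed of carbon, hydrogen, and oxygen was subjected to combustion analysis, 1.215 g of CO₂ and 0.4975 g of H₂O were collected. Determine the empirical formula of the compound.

mol C = 1.215 g CO₂ ÷ 44.009 g/mol = 0.027608 mol
mol H = 2 × 0.4975 g H₂O ÷ 18.015 g/mol = 0.055232 mol
mass O = 1.271 − (0.33160 + 0.055674) = 0.88373 g → mol O = 0.88373 ÷ 15.999 = 0.055236 mol
Divide by the smallest (0.027608 mol): C 1.000, H 2.001, O 2.001

CH2O2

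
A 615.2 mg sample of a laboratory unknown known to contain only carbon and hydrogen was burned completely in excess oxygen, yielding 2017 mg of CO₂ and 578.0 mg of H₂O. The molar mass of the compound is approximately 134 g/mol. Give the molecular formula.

C10H14

mol C = 2.017 g CO₂ ÷ 44.009 g/mol = 0.045832 mol
mol H = 2 × 0.5780 g H₂O ÷ 18.015 g/mol = 0.064169 mol
Divide by the smallest (0.045832 mol): C 1.000, H 1.400
Multiplying each by 5 gives whole numbers: C 5.00, H 7.00
Empirical formula: C5H7
Empirical-formula mass = 67.11 g/mol; 134 ÷ 67.11 ≈ 2, so the molecular formula is C10H14.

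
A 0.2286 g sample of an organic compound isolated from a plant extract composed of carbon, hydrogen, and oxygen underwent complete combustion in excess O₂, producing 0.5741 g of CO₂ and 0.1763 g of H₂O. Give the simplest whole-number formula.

mol C = 0.5741 g CO₂ ÷ 44.009 g/mol = 0.013045 mol
mol H = 2 × 0.1763 g H₂O ÷ 18.015 g/mol = 0.019573 mol
mass O = 0.2286 − (0.15668 + 0.019729) = 0.052187 g → mol O = 0.052187 ÷ 15.999 = 0.0032619 mol
Divide by the smallest (0.0032619 mol): C 3.999, H 6.000, O 1.000

C4H6O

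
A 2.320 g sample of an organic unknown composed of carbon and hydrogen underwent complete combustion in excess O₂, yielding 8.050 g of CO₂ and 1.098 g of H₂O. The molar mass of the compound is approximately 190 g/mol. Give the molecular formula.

C15H10

mol C = 8.050 g CO₂ ÷ 44.009 g/mol = 0.18292 mol
mol H = 2 × 1.098 g H₂O ÷ 18.015 g/mol = 0.12190 mol
Divide by the smallest (0.12190 mol): C 1.501, H 1.000
Multiplying each by 2 gives whole numbers: C 3.00, H 2.00
Empirical formula: C3H2
Empirical-formula mass = 38.05 g/mol; 190 ÷ 38.05 ≈ 5, so the molecular formula is C15H10.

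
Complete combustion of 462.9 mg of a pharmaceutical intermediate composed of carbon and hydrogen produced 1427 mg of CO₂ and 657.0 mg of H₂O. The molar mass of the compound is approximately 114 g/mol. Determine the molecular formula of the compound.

C8H18

mol C = 1.427 g CO₂ ÷ 44.009 g/mol = 0.032425 mol
mol H = 2 × 0.6570 g H₂O ÷ 18.015 g/mol = 0.072939 mol
Divide by the smallest (0.032425 mol): C 1.000, H 2.249
Multiplying each by 4 gives whole numbers: C 4.00, H 9.00
Empirical formula: C4H9
Empirical-formula mass = 57.12 g/mol; 114 ÷ 57.12 ≈ 2, so the molecular formula is C8H18.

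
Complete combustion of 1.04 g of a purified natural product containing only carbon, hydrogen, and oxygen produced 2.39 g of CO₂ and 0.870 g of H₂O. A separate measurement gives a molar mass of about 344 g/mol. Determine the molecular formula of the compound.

C18H32O6

mol C = 2.39 g CO₂ ÷ 44.009 g/mol = 0.05431 mol
mol H = 2 × 0.870 g H₂O ÷ 18.015 g/mol = 0.09659 mol
mass O = 1.04 − (0.6523 + 0.09736) = 0.2904 g → mol O = 0.2904 ÷ 15.999 = 0.01815 mol
Divide by the smallest (0.01815 mol): C 2.992, H 5.322, O 1.000
Multiplying each by 3 gives whole numbers: C 8.98, H 15.97, O 3.00
Empirical formula: C9H16O3
Empirical-formula mass = 172.22 g/mol; 344 ÷ 172.22 ≈ 2, so the molecular formula is C18H32O6.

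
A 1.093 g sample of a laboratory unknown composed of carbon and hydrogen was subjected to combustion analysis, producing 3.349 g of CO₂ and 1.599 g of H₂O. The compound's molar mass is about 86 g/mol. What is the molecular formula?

mol C = 3.349 g CO₂ ÷ 44.009 g/mol = 0.076098 mol
mol H = 2 × 1.599 g H₂O ÷ 18.015 g/mol = 0.17752 mol
Divide by the smallest (0.076098 mol): C 1.000, H 2.333
Multiplying each by 3 gives whole numbers: C 3.00, H 7.00
Empirical formula: C3H7
Empirical-formula mass = 43.09 g/mol; 86 ÷ 43.09 ≈ 2, so the molecular formula is C6H14.

C6H14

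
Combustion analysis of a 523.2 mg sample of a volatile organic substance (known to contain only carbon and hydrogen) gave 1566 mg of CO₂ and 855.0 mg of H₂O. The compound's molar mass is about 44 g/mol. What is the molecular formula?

C3H8

mol C = 1.566 g CO₂ ÷ 44.009 g/mol = 0.035584 mol
mol H = 2 × 0.8550 g H₂O ÷ 18.015 g/mol = 0.094921 mol
Divide by the smallest (0.035584 mol): C 1.000, H 2.668
Multiplying each by 3 gives whole numbers: C 3.00, H 8.00
Empirical formula: C3H8
Empirical-formula mass = 44.10 g/mol; 44 ÷ 44.10 ≈ 1, so the molecular formula is C3H8.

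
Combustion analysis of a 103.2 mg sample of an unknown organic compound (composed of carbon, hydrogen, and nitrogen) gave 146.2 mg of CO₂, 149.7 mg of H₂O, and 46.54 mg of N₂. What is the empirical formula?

CH5N

mol C = 0.1462 g CO₂ ÷ 44.009 g/mol = 0.0033220 mol
mol H = 2 × 0.1497 g H₂O ÷ 18.015 g/mol = 0.016619 mol
mol N = 2 × 0.04654 g N₂ ÷ 28.014 g/mol = 0.0033226 mol
Divide by the smallest (0.0033220 mol): C 1.000, H 5.003, N 1.000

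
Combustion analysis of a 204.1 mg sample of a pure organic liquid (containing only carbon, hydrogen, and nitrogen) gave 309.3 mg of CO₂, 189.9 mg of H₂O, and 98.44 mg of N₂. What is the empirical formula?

CH3N

mol C = 0.3093 g CO₂ ÷ 44.009 g/mol = 0.0070281 mol
mol H = 2 × 0.1899 g H₂O ÷ 18.015 g/mol = 0.021082 mol
mol N = 2 × 0.09844 g N₂ ÷ 28.014 g/mol = 0.0070279 mol
Divide by the smallest (0.0070279 mol): C 1.000, H 3.000, N 1.000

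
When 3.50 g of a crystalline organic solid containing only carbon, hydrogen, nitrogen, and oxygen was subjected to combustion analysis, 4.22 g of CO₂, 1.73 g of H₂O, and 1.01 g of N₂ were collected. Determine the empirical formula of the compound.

C4H8N3O3

mol C = 4.22 g CO₂ ÷ 44.009 g/mol = 0.09589 mol
mol H = 2 × 1.73 g H₂O ÷ 18.015 g/mol = 0.1921 mol
mol N = 2 × 1.01 g N₂ ÷ 28.014 g/mol = 0.07211 mol
mass O = 3.50 − (1.152 + 0.1936 + 1.010) = 1.145 g → mol O = 1.145 ÷ 15.999 = 0.07155 mol
Divide by the smallest (0.07155 mol): C 1.340, H 2.684, N 1.008, O 1.000
Multiplying each by 3 gives whole numbers: C 4.02, H 8.05, N 3.02, O 3.00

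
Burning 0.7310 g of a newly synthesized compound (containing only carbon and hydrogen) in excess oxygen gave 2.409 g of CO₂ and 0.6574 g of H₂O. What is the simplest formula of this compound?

mol C = 2.409 g CO₂ ÷ 44.009 g/mol = 0.054739 mol
mol H = 2 × 0.6574 g H₂O ÷ 18.015 g/mol = 0.072984 mol
Divide by the smallest (0.054739 mol): C 1.000, H 1.333
Multiplying each by 3 gives whole numbers: C 3.00, H 4.00

C3H4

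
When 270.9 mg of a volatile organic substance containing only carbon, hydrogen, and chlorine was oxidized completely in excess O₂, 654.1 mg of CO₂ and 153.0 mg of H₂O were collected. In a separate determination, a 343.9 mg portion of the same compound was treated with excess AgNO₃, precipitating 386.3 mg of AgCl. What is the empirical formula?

C7H8Cl

mol C = 0.6541 g CO₂ ÷ 44.009 g/mol = 0.014863 mol
mol H = 2 × 0.1530 g H₂O ÷ 18.015 g/mol = 0.016986 mol
From the AgCl data: mol Cl per gram of compound = (0.3863 ÷ 143.318) ÷ 0.3439 = 0.0078378 mol/g, so in the 0.2709 g combustion sample mol Cl = 0.0021232 mol
Divide by the smallest (0.0021232 mol): C 7.000, H 8.000, Cl 1.000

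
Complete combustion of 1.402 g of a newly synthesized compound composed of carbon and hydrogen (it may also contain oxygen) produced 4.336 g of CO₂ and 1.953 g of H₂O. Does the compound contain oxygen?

no

mol C = 4.336 g CO₂ ÷ 44.009 g/mol = 0.098525 mol
mol H = 2 × 1.953 g H₂O ÷ 18.015 g/mol = 0.21682 mol
C and H together account for 1.4019 g — essentially the entire 1.402 g sample — so the compound contains no oxygen.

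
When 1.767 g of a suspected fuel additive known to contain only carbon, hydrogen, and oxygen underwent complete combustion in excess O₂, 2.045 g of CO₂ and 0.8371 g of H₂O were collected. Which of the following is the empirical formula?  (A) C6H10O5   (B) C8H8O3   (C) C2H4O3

(C) C2H4O3

mol C = 2.045 g CO₂ ÷ 44.009 g/mol = 0.046468 mol
mol H = 2 × 0.8371 g H₂O ÷ 18.015 g/mol = 0.092934 mol
mass O = 1.767 − (0.55812 + 0.093677) = 1.1152 g → mol O = 1.1152 ÷ 15.999 = 0.069704 mol
Divide by the smallest (0.046468 mol): C 1.000, H 2.000, O 1.500
Multiplying each by 2 gives whole numbers: C 2.00, H 4.00, O 3.00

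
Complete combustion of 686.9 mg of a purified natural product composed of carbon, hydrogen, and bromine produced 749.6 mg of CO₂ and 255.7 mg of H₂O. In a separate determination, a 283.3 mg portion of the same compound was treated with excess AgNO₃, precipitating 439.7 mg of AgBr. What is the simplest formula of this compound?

C3H5Br

mol C = 0.7496 g CO₂ ÷ 44.009 g/mol = 0.017033 mol
mol H = 2 × 0.2557 g H₂O ÷ 18.015 g/mol = 0.028387 mol
From the AgBr data: mol Br per gram of compound = (0.4397 ÷ 187.772) ÷ 0.2833 = 0.0082657 mol/g, so in the 0.6869 g combustion sample mol Br = 0.0056777 mol
Divide by the smallest (0.0056777 mol): C 3.000, H 5.000, Br 1.000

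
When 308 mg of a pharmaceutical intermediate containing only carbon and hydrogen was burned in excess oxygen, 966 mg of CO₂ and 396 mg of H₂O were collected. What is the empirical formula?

mol C = 0.966 g CO₂ ÷ 44.009 g/mol = 0.02195 mol
mol H = 2 × 0.396 g H₂O ÷ 18.015 g/mol = 0.04396 mol
Divide by the smallest (0.02195 mol): C 1.000, H 2.003

CH2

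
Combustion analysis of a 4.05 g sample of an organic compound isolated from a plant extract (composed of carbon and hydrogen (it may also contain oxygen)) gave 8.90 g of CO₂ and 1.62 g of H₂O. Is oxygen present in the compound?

yes

mol C = 8.90 g CO₂ ÷ 44.009 g/mol = 0.2022 mol
mol H = 2 × 1.62 g H₂O ÷ 18.015 g/mol = 0.1799 mol
C and H account for only 2.610 g of the 4.05 g sample; the remaining 1.440 g must be oxygen.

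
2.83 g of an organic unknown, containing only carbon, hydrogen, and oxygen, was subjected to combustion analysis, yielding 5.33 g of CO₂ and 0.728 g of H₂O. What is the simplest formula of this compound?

mol C = 5.33 g CO₂ ÷ 44.009 g/mol = 0.1211 mol
mol H = 2 × 0.728 g H₂O ÷ 18.015 g/mol = 0.08082 mol
mass O = 2.83 − (1.455 + 0.08147) = 1.294 g → mol O = 1.294 ÷ 15.999 = 0.08087 mol
Divide by the smallest (0.08082 mol): C 1.499, H 1.000, O 1.001
Multiplying each by 2 gives whole numbers: C 3.00, H 2.00, O 2.00

C3H2O2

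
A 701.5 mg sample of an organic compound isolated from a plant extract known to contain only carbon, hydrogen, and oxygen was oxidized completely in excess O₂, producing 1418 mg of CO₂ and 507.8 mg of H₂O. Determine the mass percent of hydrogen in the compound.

8.10%

mol C = 1.418 g CO₂ ÷ 44.009 g/mol = 0.032221 mol
mol H = 2 × 0.5078 g H₂O ÷ 18.015 g/mol = 0.056375 mol
mass O = 0.7015 − (0.38700 + 0.056826) = 0.25767 g → mol O = 0.25767 ÷ 15.999 = 0.016105 mol
mass % H = 0.056826 g ÷ 0.7015 g × 100%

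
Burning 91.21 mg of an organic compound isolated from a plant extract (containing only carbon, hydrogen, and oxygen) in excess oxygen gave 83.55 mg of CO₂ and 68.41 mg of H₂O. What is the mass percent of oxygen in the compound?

66.61%

mol C = 0.08355 g CO₂ ÷ 44.009 g/mol = 0.0018985 mol
mol H = 2 × 0.06841 g H₂O ÷ 18.015 g/mol = 0.0075948 mol
mass O = 0.09121 − (0.022803 + 0.0076555) = 0.060752 g → mol O = 0.060752 ÷ 15.999 = 0.0037972 mol
mass % O = 0.060752 g ÷ 0.09121 g × 100%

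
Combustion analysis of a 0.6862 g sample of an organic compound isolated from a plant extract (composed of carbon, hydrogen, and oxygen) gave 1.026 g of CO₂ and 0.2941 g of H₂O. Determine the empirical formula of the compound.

C5H7O5

mol C = 1.026 g CO₂ ÷ 44.009 g/mol = 0.023313 mol
mol H = 2 × 0.2941 g H₂O ÷ 18.015 g/mol = 0.032651 mol
mass O = 0.6862 − (0.28002 + 0.032912) = 0.37327 g → mol O = 0.37327 ÷ 15.999 = 0.023331 mol
Divide by the smallest (0.023313 mol): C 1.000, H 1.401, O 1.001
Multiplying each by 5 gives whole numbers: C 5.00, H 7.00, O 5.00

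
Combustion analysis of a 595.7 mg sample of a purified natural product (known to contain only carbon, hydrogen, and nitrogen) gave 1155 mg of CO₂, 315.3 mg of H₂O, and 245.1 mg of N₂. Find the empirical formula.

C3H4N2

mol C = 1.155 g CO₂ ÷ 44.009 g/mol = 0.026245 mol
mol H = 2 × 0.3153 g H₂O ÷ 18.015 g/mol = 0.035004 mol
mol N = 2 × 0.2451 g N₂ ÷ 28.014 g/mol = 0.017498 mol
Divide by the smallest (0.017498 mol): C 1.500, H 2.000, N 1.000
Multiplying each by 2 gives whole numbers: C 3.00, H 4.00, N 2.00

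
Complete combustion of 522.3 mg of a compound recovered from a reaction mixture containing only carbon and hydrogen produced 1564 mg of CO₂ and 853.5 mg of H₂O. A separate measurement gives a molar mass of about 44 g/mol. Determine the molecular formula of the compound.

mol C = 1.564 g CO₂ ÷ 44.009 g/mol = 0.035538 mol
mol H = 2 × 0.8535 g H₂O ÷ 18.015 g/mol = 0.094754 mol
Divide by the smallest (0.035538 mol): C 1.000, H 2.666
Multiplying each by 3 gives whole numbers: C 3.00, H 8.00
Empirical formula: C3H8
Empirical-formula mass = 44.10 g/mol; 44 ÷ 44.10 ≈ 1, so the molecular formula is C3H8.

C3H8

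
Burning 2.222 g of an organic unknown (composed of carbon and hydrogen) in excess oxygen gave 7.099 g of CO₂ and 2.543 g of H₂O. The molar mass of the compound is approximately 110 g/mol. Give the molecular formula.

C8H14

mol C = 7.099 g CO₂ ÷ 44.009 g/mol = 0.16131 mol
mol H = 2 × 2.543 g H₂O ÷ 18.015 g/mol = 0.28232 mol
Divide by the smallest (0.16131 mol): C 1.000, H 1.750
Multiplying each by 4 gives whole numbers: C 4.00, H 7.00
Empirical formula: C4H7
Empirical-formula mass = 55.10 g/mol; 110 ÷ 55.10 ≈ 2, so the molecular formula is C8H14.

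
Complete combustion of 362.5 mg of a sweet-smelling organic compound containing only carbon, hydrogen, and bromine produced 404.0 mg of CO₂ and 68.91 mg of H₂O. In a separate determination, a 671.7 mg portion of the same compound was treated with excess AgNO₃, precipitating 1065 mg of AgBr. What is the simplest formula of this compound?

C6H5Br2

mol C = 0.4040 g CO₂ ÷ 44.009 g/mol = 0.0091799 mol
mol H = 2 × 0.06891 g H₂O ÷ 18.015 g/mol = 0.0076503 mol
From the AgBr data: mol Br per gram of compound = (1.065 ÷ 187.772) ÷ 0.6717 = 0.0084439 mol/g, so in the 0.3625 g combustion sample mol Br = 0.0030609 mol
Divide by the smallest (0.0030609 mol): C 2.999, H 2.499, Br 1.000
Multiplying each by 2 gives whole numbers: C 6.00, H 5.00, Br 2.00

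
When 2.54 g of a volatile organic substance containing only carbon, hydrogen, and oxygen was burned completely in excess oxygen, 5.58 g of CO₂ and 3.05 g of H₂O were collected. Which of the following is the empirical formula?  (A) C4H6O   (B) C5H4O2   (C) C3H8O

mol C = 5.58 g CO₂ ÷ 44.009 g/mol = 0.1268 mol
mol H = 2 × 3.05 g H₂O ÷ 18.015 g/mol = 0.3386 mol
mass O = 2.54 − (1.523 + 0.3413) = 0.6758 g → mol O = 0.6758 ÷ 15.999 = 0.04224 mol
Divide by the smallest (0.04224 mol): C 3.002, H 8.016, O 1.000

(C) C3H8O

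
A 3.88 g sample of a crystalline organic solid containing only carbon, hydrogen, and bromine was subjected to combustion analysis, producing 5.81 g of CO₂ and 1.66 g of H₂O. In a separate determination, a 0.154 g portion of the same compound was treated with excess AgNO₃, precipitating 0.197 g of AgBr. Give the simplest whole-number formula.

C5H7Br

mol C = 5.81 g CO₂ ÷ 44.009 g/mol = 0.1320 mol
mol H = 2 × 1.66 g H₂O ÷ 18.015 g/mol = 0.1843 mol
From the AgBr data: mol Br per gram of compound = (0.197 ÷ 187.772) ÷ 0.154 = 0.006813 mol/g, so in the 3.88 g combustion sample mol Br = 0.02643 mol
Divide by the smallest (0.02643 mol): C 4.994, H 6.972, Br 1.000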